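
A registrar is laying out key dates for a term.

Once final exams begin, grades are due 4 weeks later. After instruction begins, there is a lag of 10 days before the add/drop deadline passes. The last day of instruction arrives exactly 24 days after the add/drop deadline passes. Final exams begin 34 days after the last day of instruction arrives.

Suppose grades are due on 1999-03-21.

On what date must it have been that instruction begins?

1998-12-15

Grades are due: Mar 21, 1999.
Final exams begin: Mar 21, 1999 − 4 weeks = Feb 21, 1999.
The last day of instruction arrives: Feb 21, 1999 − 34 days = Jan 18, 1999.
The add/drop deadline passes: Jan 18, 1999 − 24 days = Dec 25, 1998.
Instruction begins: Dec 25, 1998 − 10 days = Dec 15, 1998.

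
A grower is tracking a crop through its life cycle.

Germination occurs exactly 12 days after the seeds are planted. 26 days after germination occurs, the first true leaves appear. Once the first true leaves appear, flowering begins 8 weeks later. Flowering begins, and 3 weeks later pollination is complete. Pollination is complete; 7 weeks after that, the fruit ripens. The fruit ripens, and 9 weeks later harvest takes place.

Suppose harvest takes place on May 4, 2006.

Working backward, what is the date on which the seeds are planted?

Sep 19, 2005

Harvest takes place: May 4, 2006.
The fruit ripens: May 4, 2006 − 9 weeks = Mar 2, 2006.
Pollination is complete: Mar 2, 2006 − 7 weeks = Jan 12, 2006.
Flowering begins: Jan 12, 2006 − 3 weeks = Dec 22, 2005.
The first true leaves appear: Dec 22, 2005 − 8 weeks = Oct 27, 2005.
Germination occurs: Oct 27, 2005 − 26 days = Oct 1, 2005.
The seeds are planted: Oct 1, 2005 − 12 days = Sep 19, 2005.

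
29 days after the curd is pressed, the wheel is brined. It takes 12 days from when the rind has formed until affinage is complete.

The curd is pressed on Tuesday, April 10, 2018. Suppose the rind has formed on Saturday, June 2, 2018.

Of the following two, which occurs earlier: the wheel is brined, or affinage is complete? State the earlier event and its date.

The curd is pressed: Apr 10, 2018.
The wheel is brined: Apr 10, 2018 + 29 days = May 9, 2018.
The rind has formed: Jun 2, 2018.
Affinage is complete: Jun 2, 2018 + 12 days = Jun 14, 2018.
Comparing: the wheel is brined on May 9, 2018 vs affinage is complete on Jun 14, 2018. Earlier: the wheel is brined.

The wheel is brined — Wednesday, May 9, 2018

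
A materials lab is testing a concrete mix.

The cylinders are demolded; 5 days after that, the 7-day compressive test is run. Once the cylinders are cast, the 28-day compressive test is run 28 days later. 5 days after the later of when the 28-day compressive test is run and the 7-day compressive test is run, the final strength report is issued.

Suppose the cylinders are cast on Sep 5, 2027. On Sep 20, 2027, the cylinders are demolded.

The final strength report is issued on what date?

Oct 8, 2027

The cylinders are cast: Sep 5, 2027.
The 28-day compressive test is run: Sep 5, 2027 + 28 days = Oct 3, 2027.
The cylinders are demolded: Sep 20, 2027.
The 7-day compressive test is run: Sep 20, 2027 + 5 days = Sep 25, 2027.
Both prerequisites met — the 28-day compressive test is run (Oct 3, 2027), the 7-day compressive test is run (Sep 25, 2027); the later is Oct 3, 2027.
The final strength report is issued: Oct 3, 2027 + 5 days = Oct 8, 2027.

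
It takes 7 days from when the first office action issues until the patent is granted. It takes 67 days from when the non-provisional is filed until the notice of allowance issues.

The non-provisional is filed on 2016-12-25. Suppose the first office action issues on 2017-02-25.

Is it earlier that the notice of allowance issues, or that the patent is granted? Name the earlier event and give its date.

The notice of allowance issues — 2017-03-02

The non-provisional is filed: Dec 25, 2016.
The notice of allowance issues: Dec 25, 2016 + 67 days = Mar 2, 2017.
The first office action issues: Feb 25, 2017.
The patent is granted: Feb 25, 2017 + 7 days = Mar 4, 2017.
Comparing: the notice of allowance issues on Mar 2, 2017 vs the patent is granted on Mar 4, 2017. Earlier: the notice of allowance issues.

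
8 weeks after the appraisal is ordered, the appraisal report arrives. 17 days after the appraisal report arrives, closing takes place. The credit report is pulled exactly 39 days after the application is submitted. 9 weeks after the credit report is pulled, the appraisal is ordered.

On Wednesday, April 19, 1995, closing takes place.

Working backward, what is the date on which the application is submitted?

Closing takes place: Apr 19, 1995.
The appraisal report arrives: Apr 19, 1995 − 17 days = Apr 2, 1995.
The appraisal is ordered: Apr 2, 1995 − 8 weeks = Feb 5, 1995.
The credit report is pulled: Feb 5, 1995 − 9 weeks = Dec 4, 1994.
The application is submitted: Dec 4, 1994 − 39 days = Oct 26, 1994.

Wednesday, October 26, 1994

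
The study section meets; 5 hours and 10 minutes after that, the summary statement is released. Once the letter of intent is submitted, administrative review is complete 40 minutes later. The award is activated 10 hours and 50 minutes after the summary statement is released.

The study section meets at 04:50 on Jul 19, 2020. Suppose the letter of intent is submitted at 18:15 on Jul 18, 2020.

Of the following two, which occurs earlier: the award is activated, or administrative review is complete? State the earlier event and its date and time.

Administrative review is complete — 18:55 on Jul 18, 2020

The study section meets: 04:50 Jul 19, 2020.
The summary statement is released: 04:50 Jul 19, 2020 + 5h10m = 10:00 Jul 19, 2020.
The award is activated: 10:00 Jul 19, 2020 + 10h50m = 20:50 Jul 19, 2020.
The letter of intent is submitted: 18:15 Jul 18, 2020.
Administrative review is complete: 18:15 Jul 18, 2020 + 40m = 18:55 Jul 18, 2020.
Comparing: the award is activated at 20:50 Jul 19, 2020 vs administrative review is complete at 18:55 Jul 18, 2020. Earlier: administrative review is complete.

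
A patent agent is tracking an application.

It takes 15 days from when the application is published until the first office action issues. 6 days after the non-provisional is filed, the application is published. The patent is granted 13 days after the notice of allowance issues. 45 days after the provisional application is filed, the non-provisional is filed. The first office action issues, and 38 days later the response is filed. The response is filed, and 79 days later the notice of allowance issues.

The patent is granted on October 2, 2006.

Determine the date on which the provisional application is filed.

March 20, 2006

The patent is granted: Oct 2, 2006.
The notice of allowance issues: Oct 2, 2006 − 13 days = Sep 19, 2006.
The response is filed: Sep 19, 2006 − 79 days = Jul 2, 2006.
The first office action issues: Jul 2, 2006 − 38 days = May 25, 2006.
The application is published: May 25, 2006 − 15 days = May 10, 2006.
The non-provisional is filed: May 10, 2006 − 6 days = May 4, 2006.
The provisional application is filed: May 4, 2006 − 45 days = Mar 20, 2006.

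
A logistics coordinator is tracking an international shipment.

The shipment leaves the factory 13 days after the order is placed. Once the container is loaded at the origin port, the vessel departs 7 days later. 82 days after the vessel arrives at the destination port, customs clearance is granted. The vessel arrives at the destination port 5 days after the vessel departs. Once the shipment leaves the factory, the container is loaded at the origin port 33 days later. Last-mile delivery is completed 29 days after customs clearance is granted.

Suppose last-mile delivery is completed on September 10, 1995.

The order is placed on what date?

Last-mile delivery is completed: Sep 10, 1995.
Customs clearance is granted: Sep 10, 1995 − 29 days = Aug 12, 1995.
The vessel arrives at the destination port: Aug 12, 1995 − 82 days = May 22, 1995.
The vessel departs: May 22, 1995 − 5 days = May 17, 1995.
The container is loaded at the origin port: May 17, 1995 − 7 days = May 10, 1995.
The shipment leaves the factory: May 10, 1995 − 33 days = Apr 7, 1995.
The order is placed: Apr 7, 1995 − 13 days = Mar 25, 1995.

March 25, 1995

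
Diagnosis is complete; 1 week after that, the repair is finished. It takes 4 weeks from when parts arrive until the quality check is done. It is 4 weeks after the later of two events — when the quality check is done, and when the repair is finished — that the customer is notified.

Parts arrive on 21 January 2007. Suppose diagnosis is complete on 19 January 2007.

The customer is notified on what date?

18 March 2007

Parts arrive: Jan 21, 2007.
The quality check is done: Jan 21, 2007 + 4 weeks = Feb 18, 2007.
Diagnosis is complete: Jan 19, 2007.
The repair is finished: Jan 19, 2007 + 1 week = Jan 26, 2007.
Both prerequisites met — the quality check is done (Feb 18, 2007), the repair is finished (Jan 26, 2007); the later is Feb 18, 2007.
The customer is notified: Feb 18, 2007 + 4 weeks = Mar 18, 2007.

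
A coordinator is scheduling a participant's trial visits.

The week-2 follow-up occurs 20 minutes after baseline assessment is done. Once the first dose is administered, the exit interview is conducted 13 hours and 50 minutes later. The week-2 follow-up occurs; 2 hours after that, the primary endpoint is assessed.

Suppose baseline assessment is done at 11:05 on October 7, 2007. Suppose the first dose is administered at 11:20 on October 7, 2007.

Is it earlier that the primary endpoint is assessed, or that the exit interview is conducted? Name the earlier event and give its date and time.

The primary endpoint is assessed — 13:25 on October 7, 2007

Baseline assessment is done: 11:05 Oct 7, 2007.
The week-2 follow-up occurs: 11:05 Oct 7, 2007 + 20m = 11:25 Oct 7, 2007.
The primary endpoint is assessed: 11:25 Oct 7, 2007 + 2h = 13:25 Oct 7, 2007.
The first dose is administered: 11:20 Oct 7, 2007.
The exit interview is conducted: 11:20 Oct 7, 2007 + 13h50m = 01:10 Oct 8, 2007.
Comparing: the primary endpoint is assessed at 13:25 Oct 7, 2007 vs the exit interview is conducted at 01:10 Oct 8, 2007. Earlier: the primary endpoint is assessed.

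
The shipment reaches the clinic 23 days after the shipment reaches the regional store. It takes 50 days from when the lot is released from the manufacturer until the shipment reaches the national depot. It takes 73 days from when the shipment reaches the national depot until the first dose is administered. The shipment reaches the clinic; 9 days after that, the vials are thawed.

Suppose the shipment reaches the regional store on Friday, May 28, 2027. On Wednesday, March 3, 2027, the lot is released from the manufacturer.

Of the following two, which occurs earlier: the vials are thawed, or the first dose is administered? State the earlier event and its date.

The shipment reaches the regional store: May 28, 2027.
The shipment reaches the clinic: May 28, 2027 + 23 days = Jun 20, 2027.
The vials are thawed: Jun 20, 2027 + 9 days = Jun 29, 2027.
The lot is released from the manufacturer: Mar 3, 2027.
The shipment reaches the national depot: Mar 3, 2027 + 50 days = Apr 22, 2027.
The first dose is administered: Apr 22, 2027 + 73 days = Jul 4, 2027.
Comparing: the vials are thawed on Jun 29, 2027 vs the first dose is administered on Jul 4, 2027. Earlier: the vials are thawed.

The vials are thawed — Tuesday, June 29, 2027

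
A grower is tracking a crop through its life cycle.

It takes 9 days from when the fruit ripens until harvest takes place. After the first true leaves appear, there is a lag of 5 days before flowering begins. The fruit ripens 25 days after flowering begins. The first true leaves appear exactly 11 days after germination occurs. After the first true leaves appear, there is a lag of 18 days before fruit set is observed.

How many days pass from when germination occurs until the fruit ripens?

41 days

Causal path: germination occurs → the first true leaves appear → flowering begins → the fruit ripens.
Total delay along the path: 11 + 5 + 25 = 41 days.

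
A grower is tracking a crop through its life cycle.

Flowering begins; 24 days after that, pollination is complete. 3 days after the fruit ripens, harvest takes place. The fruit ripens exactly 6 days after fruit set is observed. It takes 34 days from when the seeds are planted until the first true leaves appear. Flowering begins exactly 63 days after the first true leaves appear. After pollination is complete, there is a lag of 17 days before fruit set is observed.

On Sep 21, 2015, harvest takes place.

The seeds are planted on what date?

Harvest takes place: Sep 21, 2015.
The fruit ripens: Sep 21, 2015 − 3 days = Sep 18, 2015.
Fruit set is observed: Sep 18, 2015 − 6 days = Sep 12, 2015.
Pollination is complete: Sep 12, 2015 − 17 days = Aug 26, 2015.
Flowering begins: Aug 26, 2015 − 24 days = Aug 2, 2015.
The first true leaves appear: Aug 2, 2015 − 63 days = May 31, 2015.
The seeds are planted: May 31, 2015 − 34 days = Apr 27, 2015.

Apr 27, 2015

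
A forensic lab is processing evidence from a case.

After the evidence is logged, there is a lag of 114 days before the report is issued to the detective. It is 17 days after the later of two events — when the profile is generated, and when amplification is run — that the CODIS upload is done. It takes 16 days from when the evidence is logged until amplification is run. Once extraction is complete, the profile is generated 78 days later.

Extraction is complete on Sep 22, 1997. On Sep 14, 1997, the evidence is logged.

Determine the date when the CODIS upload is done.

Extraction is complete: Sep 22, 1997.
The profile is generated: Sep 22, 1997 + 78 days = Dec 9, 1997.
The evidence is logged: Sep 14, 1997.
Amplification is run: Sep 14, 1997 + 16 days = Sep 30, 1997.
Both prerequisites met — the profile is generated (Dec 9, 1997), amplification is run (Sep 30, 1997); the later is Dec 9, 1997.
The CODIS upload is done: Dec 9, 1997 + 17 days = Dec 26, 1997.

Dec 26, 1997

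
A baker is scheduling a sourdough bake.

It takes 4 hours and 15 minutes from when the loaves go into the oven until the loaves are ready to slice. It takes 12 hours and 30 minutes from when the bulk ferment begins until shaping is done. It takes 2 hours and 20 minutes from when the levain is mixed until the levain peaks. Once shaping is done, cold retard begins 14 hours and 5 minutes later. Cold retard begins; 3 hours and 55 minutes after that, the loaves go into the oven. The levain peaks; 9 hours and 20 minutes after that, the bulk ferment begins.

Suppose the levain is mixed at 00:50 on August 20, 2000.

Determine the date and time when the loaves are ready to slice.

23:15 on August 21, 2000

The levain is mixed: 00:50 Aug 20, 2000.
The levain peaks: 00:50 Aug 20, 2000 + 2h20m = 03:10 Aug 20, 2000.
The bulk ferment begins: 03:10 Aug 20, 2000 + 9h20m = 12:30 Aug 20, 2000.
Shaping is done: 12:30 Aug 20, 2000 + 12h30m = 01:00 Aug 21, 2000.
Cold retard begins: 01:00 Aug 21, 2000 + 14h05m = 15:05 Aug 21, 2000.
The loaves go into the oven: 15:05 Aug 21, 2000 + 3h55m = 19:00 Aug 21, 2000.
The loaves are ready to slice: 19:00 Aug 21, 2000 + 4h15m = 23:15 Aug 21, 2000.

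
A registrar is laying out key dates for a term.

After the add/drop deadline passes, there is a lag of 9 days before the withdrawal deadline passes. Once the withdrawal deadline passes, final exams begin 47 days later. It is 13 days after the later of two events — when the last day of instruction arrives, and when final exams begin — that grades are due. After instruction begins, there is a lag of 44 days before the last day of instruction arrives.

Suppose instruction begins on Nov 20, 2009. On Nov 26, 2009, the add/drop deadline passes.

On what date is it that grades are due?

Instruction begins: Nov 20, 2009.
The last day of instruction arrives: Nov 20, 2009 + 44 days = Jan 3, 2010.
The add/drop deadline passes: Nov 26, 2009.
The withdrawal deadline passes: Nov 26, 2009 + 9 days = Dec 5, 2009.
Final exams begin: Dec 5, 2009 + 47 days = Jan 21, 2010.
Both prerequisites met — the last day of instruction arrives (Jan 3, 2010), final exams begin (Jan 21, 2010); the later is Jan 21, 2010.
Grades are due: Jan 21, 2010 + 13 days = Feb 3, 2010.

Feb 3, 2010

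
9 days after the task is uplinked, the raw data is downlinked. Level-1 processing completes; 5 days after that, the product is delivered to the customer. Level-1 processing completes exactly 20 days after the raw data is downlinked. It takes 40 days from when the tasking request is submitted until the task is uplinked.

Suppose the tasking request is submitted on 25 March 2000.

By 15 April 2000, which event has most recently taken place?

The tasking request is submitted

The tasking request is submitted: Mar 25, 2000.
The task is uplinked: Mar 25, 2000 + 40 days = May 4, 2000.
The raw data is downlinked: May 4, 2000 + 9 days = May 13, 2000.
Level-1 processing completes: May 13, 2000 + 20 days = Jun 2, 2000.
The product is delivered to the customer: Jun 2, 2000 + 5 days = Jun 7, 2000.
Apr 15, 2000 falls between when the tasking request is submitted (Mar 25, 2000) and when the task is uplinked (May 4, 2000).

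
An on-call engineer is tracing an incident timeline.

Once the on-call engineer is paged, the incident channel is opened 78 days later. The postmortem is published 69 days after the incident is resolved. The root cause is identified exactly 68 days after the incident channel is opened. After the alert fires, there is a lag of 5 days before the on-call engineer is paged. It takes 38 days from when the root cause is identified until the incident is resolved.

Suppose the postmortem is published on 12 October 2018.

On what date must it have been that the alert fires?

The postmortem is published: Oct 12, 2018.
The incident is resolved: Oct 12, 2018 − 69 days = Aug 4, 2018.
The root cause is identified: Aug 4, 2018 − 38 days = Jun 27, 2018.
The incident channel is opened: Jun 27, 2018 − 68 days = Apr 20, 2018.
The on-call engineer is paged: Apr 20, 2018 − 78 days = Feb 1, 2018.
The alert fires: Feb 1, 2018 − 5 days = Jan 27, 2018.

27 January 2018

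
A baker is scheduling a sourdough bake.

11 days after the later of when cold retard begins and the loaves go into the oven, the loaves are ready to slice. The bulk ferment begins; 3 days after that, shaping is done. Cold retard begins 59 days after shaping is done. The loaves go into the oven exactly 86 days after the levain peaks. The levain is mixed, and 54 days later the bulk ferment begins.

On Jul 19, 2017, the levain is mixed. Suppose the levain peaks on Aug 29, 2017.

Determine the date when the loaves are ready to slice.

The levain is mixed: Jul 19, 2017.
The bulk ferment begins: Jul 19, 2017 + 54 days = Sep 11, 2017.
Shaping is done: Sep 11, 2017 + 3 days = Sep 14, 2017.
Cold retard begins: Sep 14, 2017 + 59 days = Nov 12, 2017.
The levain peaks: Aug 29, 2017.
The loaves go into the oven: Aug 29, 2017 + 86 days = Nov 23, 2017.
Both prerequisites met — cold retard begins (Nov 12, 2017), the loaves go into the oven (Nov 23, 2017); the later is Nov 23, 2017.
The loaves are ready to slice: Nov 23, 2017 + 11 days = Dec 4, 2017.

Dec 4, 2017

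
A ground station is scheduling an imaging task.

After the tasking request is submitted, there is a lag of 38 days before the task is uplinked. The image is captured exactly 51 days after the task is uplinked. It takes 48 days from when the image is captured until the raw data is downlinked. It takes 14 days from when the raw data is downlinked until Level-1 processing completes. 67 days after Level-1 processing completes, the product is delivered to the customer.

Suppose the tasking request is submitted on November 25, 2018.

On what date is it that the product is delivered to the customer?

July 1, 2019

The tasking request is submitted: Nov 25, 2018.
The task is uplinked: Nov 25, 2018 + 38 days = Jan 2, 2019.
The image is captured: Jan 2, 2019 + 51 days = Feb 22, 2019.
The raw data is downlinked: Feb 22, 2019 + 48 days = Apr 11, 2019.
Level-1 processing completes: Apr 11, 2019 + 14 days = Apr 25, 2019.
The product is delivered to the customer: Apr 25, 2019 + 67 days = Jul 1, 2019.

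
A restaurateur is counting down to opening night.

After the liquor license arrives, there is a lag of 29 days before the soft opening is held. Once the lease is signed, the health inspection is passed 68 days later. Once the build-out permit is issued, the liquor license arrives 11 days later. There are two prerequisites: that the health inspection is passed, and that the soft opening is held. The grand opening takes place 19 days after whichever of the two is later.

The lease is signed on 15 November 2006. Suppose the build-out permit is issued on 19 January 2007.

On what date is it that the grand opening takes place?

19 March 2007

The lease is signed: Nov 15, 2006.
The health inspection is passed: Nov 15, 2006 + 68 days = Jan 22, 2007.
The build-out permit is issued: Jan 19, 2007.
The liquor license arrives: Jan 19, 2007 + 11 days = Jan 30, 2007.
The soft opening is held: Jan 30, 2007 + 29 days = Feb 28, 2007.
Both prerequisites met — the health inspection is passed (Jan 22, 2007), the soft opening is held (Feb 28, 2007); the later is Feb 28, 2007.
The grand opening takes place: Feb 28, 2007 + 19 days = Mar 19, 2007.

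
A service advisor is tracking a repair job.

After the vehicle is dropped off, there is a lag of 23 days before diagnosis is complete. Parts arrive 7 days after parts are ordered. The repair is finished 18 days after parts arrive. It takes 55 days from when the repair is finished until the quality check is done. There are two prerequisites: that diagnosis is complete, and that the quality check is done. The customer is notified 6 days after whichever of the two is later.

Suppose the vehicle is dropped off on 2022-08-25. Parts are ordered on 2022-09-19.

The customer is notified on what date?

The vehicle is dropped off: Aug 25, 2022.
Diagnosis is complete: Aug 25, 2022 + 23 days = Sep 17, 2022.
Parts are ordered: Sep 19, 2022.
Parts arrive: Sep 19, 2022 + 7 days = Sep 26, 2022.
The repair is finished: Sep 26, 2022 + 18 days = Oct 14, 2022.
The quality check is done: Oct 14, 2022 + 55 days = Dec 8, 2022.
Both prerequisites met — diagnosis is complete (Sep 17, 2022), the quality check is done (Dec 8, 2022); the later is Dec 8, 2022.
The customer is notified: Dec 8, 2022 + 6 days = Dec 14, 2022.

2022-12-14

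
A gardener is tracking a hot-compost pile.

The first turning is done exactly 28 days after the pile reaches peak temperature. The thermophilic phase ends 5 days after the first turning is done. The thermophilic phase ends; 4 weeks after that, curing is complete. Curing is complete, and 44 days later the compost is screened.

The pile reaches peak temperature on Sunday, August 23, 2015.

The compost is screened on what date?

The pile reaches peak temperature: Aug 23, 2015.
The first turning is done: Aug 23, 2015 + 28 days = Sep 20, 2015.
The thermophilic phase ends: Sep 20, 2015 + 5 days = Sep 25, 2015.
Curing is complete: Sep 25, 2015 + 4 weeks = Oct 23, 2015.
The compost is screened: Oct 23, 2015 + 44 days = Dec 6, 2015.

Sunday, December 6, 2015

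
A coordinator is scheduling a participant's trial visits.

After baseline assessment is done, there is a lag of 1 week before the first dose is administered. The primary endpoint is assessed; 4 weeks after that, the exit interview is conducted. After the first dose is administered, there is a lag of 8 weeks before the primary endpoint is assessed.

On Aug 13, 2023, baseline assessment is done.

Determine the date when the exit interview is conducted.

Nov 12, 2023

Baseline assessment is done: Aug 13, 2023.
The first dose is administered: Aug 13, 2023 + 1 week = Aug 20, 2023.
The primary endpoint is assessed: Aug 20, 2023 + 8 weeks = Oct 15, 2023.
The exit interview is conducted: Oct 15, 2023 + 4 weeks = Nov 12, 2023.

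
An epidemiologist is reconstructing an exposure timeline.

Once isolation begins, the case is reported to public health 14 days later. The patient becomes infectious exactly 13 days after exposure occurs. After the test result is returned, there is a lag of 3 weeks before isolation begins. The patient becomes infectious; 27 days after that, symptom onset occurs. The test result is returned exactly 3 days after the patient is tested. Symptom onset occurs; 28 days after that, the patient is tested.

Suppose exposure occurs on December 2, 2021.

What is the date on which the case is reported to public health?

Exposure occurs: Dec 2, 2021.
The patient becomes infectious: Dec 2, 2021 + 13 days = Dec 15, 2021.
Symptom onset occurs: Dec 15, 2021 + 27 days = Jan 11, 2022.
The patient is tested: Jan 11, 2022 + 28 days = Feb 8, 2022.
The test result is returned: Feb 8, 2022 + 3 days = Feb 11, 2022.
Isolation begins: Feb 11, 2022 + 3 weeks = Mar 4, 2022.
The case is reported to public health: Mar 4, 2022 + 14 days = Mar 18, 2022.

March 18, 2022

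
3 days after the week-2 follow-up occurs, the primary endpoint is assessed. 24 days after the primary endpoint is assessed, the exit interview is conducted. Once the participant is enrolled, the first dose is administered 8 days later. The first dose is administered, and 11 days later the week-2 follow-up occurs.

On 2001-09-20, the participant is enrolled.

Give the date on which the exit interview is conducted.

The participant is enrolled: Sep 20, 2001.
The first dose is administered: Sep 20, 2001 + 8 days = Sep 28, 2001.
The week-2 follow-up occurs: Sep 28, 2001 + 11 days = Oct 9, 2001.
The primary endpoint is assessed: Oct 9, 2001 + 3 days = Oct 12, 2001.
The exit interview is conducted: Oct 12, 2001 + 24 days = Nov 5, 2001.

2001-11-05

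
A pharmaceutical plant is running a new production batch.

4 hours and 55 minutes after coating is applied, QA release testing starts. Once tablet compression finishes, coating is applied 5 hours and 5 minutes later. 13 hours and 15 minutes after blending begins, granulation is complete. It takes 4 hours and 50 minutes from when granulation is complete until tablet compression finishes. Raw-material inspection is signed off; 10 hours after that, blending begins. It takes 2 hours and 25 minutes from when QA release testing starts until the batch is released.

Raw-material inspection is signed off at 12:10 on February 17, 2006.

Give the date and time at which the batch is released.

04:40 on February 19, 2006

Raw-material inspection is signed off: 12:10 Feb 17, 2006.
Blending begins: 12:10 Feb 17, 2006 + 10h = 22:10 Feb 17, 2006.
Granulation is complete: 22:10 Feb 17, 2006 + 13h15m = 11:25 Feb 18, 2006.
Tablet compression finishes: 11:25 Feb 18, 2006 + 4h50m = 16:15 Feb 18, 2006.
Coating is applied: 16:15 Feb 18, 2006 + 5h05m = 21:20 Feb 18, 2006.
QA release testing starts: 21:20 Feb 18, 2006 + 4h55m = 02:15 Feb 19, 2006.
The batch is released: 02:15 Feb 19, 2006 + 2h25m = 04:40 Feb 19, 2006.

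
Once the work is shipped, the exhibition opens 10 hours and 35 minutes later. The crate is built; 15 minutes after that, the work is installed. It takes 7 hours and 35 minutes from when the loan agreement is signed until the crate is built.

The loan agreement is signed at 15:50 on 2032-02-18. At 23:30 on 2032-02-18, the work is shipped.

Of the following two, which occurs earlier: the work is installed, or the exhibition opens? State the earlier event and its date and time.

The loan agreement is signed: 15:50 Feb 18, 2032.
The crate is built: 15:50 Feb 18, 2032 + 7h35m = 23:25 Feb 18, 2032.
The work is installed: 23:25 Feb 18, 2032 + 15m = 23:40 Feb 18, 2032.
The work is shipped: 23:30 Feb 18, 2032.
The exhibition opens: 23:30 Feb 18, 2032 + 10h35m = 10:05 Feb 19, 2032.
Comparing: the work is installed at 23:40 Feb 18, 2032 vs the exhibition opens at 10:05 Feb 19, 2032. Earlier: the work is installed.

The work is installed — 23:40 on 2032-02-18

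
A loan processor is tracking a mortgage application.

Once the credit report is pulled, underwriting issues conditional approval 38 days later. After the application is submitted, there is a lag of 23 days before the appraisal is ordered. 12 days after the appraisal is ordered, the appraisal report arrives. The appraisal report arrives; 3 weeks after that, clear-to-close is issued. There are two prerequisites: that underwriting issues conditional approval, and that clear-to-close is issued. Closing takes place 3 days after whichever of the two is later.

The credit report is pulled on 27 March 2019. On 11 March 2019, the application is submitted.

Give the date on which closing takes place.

9 May 2019

The credit report is pulled: Mar 27, 2019.
Underwriting issues conditional approval: Mar 27, 2019 + 38 days = May 4, 2019.
The application is submitted: Mar 11, 2019.
The appraisal is ordered: Mar 11, 2019 + 23 days = Apr 3, 2019.
The appraisal report arrives: Apr 3, 2019 + 12 days = Apr 15, 2019.
Clear-to-close is issued: Apr 15, 2019 + 3 weeks = May 6, 2019.
Both prerequisites met — underwriting issues conditional approval (May 4, 2019), clear-to-close is issued (May 6, 2019); the later is May 6, 2019.
Closing takes place: May 6, 2019 + 3 days = May 9, 2019.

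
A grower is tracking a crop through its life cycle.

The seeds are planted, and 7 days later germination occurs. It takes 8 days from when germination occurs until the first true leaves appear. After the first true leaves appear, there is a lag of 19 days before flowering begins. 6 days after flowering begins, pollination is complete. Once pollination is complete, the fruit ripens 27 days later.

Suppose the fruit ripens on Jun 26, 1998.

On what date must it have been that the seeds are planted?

The fruit ripens: Jun 26, 1998.
Pollination is complete: Jun 26, 1998 − 27 days = May 30, 1998.
Flowering begins: May 30, 1998 − 6 days = May 24, 1998.
The first true leaves appear: May 24, 1998 − 19 days = May 5, 1998.
Germination occurs: May 5, 1998 − 8 days = Apr 27, 1998.
The seeds are planted: Apr 27, 1998 − 7 days = Apr 20, 1998.

Apr 20, 1998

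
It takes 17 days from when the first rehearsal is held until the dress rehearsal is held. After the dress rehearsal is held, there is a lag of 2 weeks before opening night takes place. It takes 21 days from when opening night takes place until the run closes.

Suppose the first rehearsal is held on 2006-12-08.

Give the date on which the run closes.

2007-01-29

The first rehearsal is held: Dec 8, 2006.
The dress rehearsal is held: Dec 8, 2006 + 17 days = Dec 25, 2006.
Opening night takes place: Dec 25, 2006 + 2 weeks = Jan 8, 2007.
The run closes: Jan 8, 2007 + 21 days = Jan 29, 2007.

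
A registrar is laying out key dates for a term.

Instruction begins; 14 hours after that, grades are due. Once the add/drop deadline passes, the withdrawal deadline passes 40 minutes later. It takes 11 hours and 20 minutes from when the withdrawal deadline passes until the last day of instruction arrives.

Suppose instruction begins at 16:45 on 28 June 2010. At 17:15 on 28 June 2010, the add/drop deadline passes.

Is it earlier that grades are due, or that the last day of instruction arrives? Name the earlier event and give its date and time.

Instruction begins: 16:45 Jun 28, 2010.
Grades are due: 16:45 Jun 28, 2010 + 14h = 06:45 Jun 29, 2010.
The add/drop deadline passes: 17:15 Jun 28, 2010.
The withdrawal deadline passes: 17:15 Jun 28, 2010 + 40m = 17:55 Jun 28, 2010.
The last day of instruction arrives: 17:55 Jun 28, 2010 + 11h20m = 05:15 Jun 29, 2010.
Comparing: grades are due at 06:45 Jun 29, 2010 vs the last day of instruction arrives at 05:15 Jun 29, 2010. Earlier: the last day of instruction arrives.

The last day of instruction arrives — 05:15 on 29 June 2010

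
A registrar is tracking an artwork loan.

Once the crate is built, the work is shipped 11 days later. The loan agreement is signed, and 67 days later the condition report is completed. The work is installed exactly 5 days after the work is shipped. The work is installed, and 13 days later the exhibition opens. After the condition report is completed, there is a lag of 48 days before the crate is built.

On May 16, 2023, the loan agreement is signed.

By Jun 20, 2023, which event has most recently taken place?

The loan agreement is signed

The loan agreement is signed: May 16, 2023.
The condition report is completed: May 16, 2023 + 67 days = Jul 22, 2023.
The crate is built: Jul 22, 2023 + 48 days = Sep 8, 2023.
The work is shipped: Sep 8, 2023 + 11 days = Sep 19, 2023.
The work is installed: Sep 19, 2023 + 5 days = Sep 24, 2023.
The exhibition opens: Sep 24, 2023 + 13 days = Oct 7, 2023.
Jun 20, 2023 falls between when the loan agreement is signed (May 16, 2023) and when the condition report is completed (Jul 22, 2023).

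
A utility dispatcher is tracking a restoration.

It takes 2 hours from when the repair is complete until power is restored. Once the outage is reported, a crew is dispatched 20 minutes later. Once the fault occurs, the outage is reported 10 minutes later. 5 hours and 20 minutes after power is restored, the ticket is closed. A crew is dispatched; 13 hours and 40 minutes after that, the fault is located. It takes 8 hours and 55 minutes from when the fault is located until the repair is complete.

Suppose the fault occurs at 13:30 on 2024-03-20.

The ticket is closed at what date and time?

19:55 on 2024-03-21

The fault occurs: 13:30 Mar 20, 2024.
The outage is reported: 13:30 Mar 20, 2024 + 10m = 13:40 Mar 20, 2024.
A crew is dispatched: 13:40 Mar 20, 2024 + 20m = 14:00 Mar 20, 2024.
The fault is located: 14:00 Mar 20, 2024 + 13h40m = 03:40 Mar 21, 2024.
The repair is complete: 03:40 Mar 21, 2024 + 8h55m = 12:35 Mar 21, 2024.
Power is restored: 12:35 Mar 21, 2024 + 2h = 14:35 Mar 21, 2024.
The ticket is closed: 14:35 Mar 21, 2024 + 5h20m = 19:55 Mar 21, 2024.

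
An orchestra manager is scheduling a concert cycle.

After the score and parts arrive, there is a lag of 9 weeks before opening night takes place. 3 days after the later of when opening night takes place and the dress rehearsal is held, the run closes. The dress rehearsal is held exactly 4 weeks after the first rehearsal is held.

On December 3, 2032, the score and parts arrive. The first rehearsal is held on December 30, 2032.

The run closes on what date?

February 7, 2033

The score and parts arrive: Dec 3, 2032.
Opening night takes place: Dec 3, 2032 + 9 weeks = Feb 4, 2033.
The first rehearsal is held: Dec 30, 2032.
The dress rehearsal is held: Dec 30, 2032 + 4 weeks = Jan 27, 2033.
Both prerequisites met — opening night takes place (Feb 4, 2033), the dress rehearsal is held (Jan 27, 2033); the later is Feb 4, 2033.
The run closes: Feb 4, 2033 + 3 days = Feb 7, 2033.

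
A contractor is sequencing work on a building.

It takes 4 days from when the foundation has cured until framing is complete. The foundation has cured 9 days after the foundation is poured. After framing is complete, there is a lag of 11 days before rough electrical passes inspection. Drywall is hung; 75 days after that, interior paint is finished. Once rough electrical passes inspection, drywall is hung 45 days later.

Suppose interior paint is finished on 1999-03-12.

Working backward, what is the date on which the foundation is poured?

Interior paint is finished: Mar 12, 1999.
Drywall is hung: Mar 12, 1999 − 75 days = Dec 27, 1998.
Rough electrical passes inspection: Dec 27, 1998 − 45 days = Nov 12, 1998.
Framing is complete: Nov 12, 1998 − 11 days = Nov 1, 1998.
The foundation has cured: Nov 1, 1998 − 4 days = Oct 28, 1998.
The foundation is poured: Oct 28, 1998 − 9 days = Oct 19, 1998.

1998-10-19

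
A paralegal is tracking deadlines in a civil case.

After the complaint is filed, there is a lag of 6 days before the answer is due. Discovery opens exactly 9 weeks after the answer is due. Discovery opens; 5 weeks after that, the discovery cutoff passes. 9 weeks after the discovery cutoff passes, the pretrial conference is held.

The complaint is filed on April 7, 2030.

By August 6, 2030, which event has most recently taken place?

The complaint is filed: Apr 7, 2030.
The answer is due: Apr 7, 2030 + 6 days = Apr 13, 2030.
Discovery opens: Apr 13, 2030 + 9 weeks = Jun 15, 2030.
The discovery cutoff passes: Jun 15, 2030 + 5 weeks = Jul 20, 2030.
The pretrial conference is held: Jul 20, 2030 + 9 weeks = Sep 21, 2030.
Aug 6, 2030 falls between when the discovery cutoff passes (Jul 20, 2030) and when the pretrial conference is held (Sep 21, 2030).

The discovery cutoff passes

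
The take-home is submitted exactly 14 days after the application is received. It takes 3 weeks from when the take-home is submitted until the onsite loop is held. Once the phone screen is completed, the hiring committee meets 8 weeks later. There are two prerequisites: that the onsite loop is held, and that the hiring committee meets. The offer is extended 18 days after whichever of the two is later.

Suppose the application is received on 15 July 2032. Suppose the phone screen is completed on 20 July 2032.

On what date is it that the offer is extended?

The application is received: Jul 15, 2032.
The take-home is submitted: Jul 15, 2032 + 14 days = Jul 29, 2032.
The onsite loop is held: Jul 29, 2032 + 3 weeks = Aug 19, 2032.
The phone screen is completed: Jul 20, 2032.
The hiring committee meets: Jul 20, 2032 + 8 weeks = Sep 14, 2032.
Both prerequisites met — the onsite loop is held (Aug 19, 2032), the hiring committee meets (Sep 14, 2032); the later is Sep 14, 2032.
The offer is extended: Sep 14, 2032 + 18 days = Oct 2, 2032.

2 October 2032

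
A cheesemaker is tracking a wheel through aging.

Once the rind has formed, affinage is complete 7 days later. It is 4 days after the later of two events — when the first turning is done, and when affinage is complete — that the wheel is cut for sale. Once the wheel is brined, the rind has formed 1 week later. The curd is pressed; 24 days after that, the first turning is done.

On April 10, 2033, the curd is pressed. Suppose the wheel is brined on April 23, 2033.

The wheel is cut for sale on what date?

The curd is pressed: Apr 10, 2033.
The first turning is done: Apr 10, 2033 + 24 days = May 4, 2033.
The wheel is brined: Apr 23, 2033.
The rind has formed: Apr 23, 2033 + 1 week = Apr 30, 2033.
Affinage is complete: Apr 30, 2033 + 7 days = May 7, 2033.
Both prerequisites met — the first turning is done (May 4, 2033), affinage is complete (May 7, 2033); the later is May 7, 2033.
The wheel is cut for sale: May 7, 2033 + 4 days = May 11, 2033.

May 11, 2033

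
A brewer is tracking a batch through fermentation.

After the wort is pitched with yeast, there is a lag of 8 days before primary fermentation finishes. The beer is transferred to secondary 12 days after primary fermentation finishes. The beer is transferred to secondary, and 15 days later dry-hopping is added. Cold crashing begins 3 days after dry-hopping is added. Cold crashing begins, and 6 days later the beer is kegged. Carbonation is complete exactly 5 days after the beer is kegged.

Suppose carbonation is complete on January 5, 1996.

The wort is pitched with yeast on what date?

November 17, 1995

Carbonation is complete: Jan 5, 1996.
The beer is kegged: Jan 5, 1996 − 5 days = Dec 31, 1995.
Cold crashing begins: Dec 31, 1995 − 6 days = Dec 25, 1995.
Dry-hopping is added: Dec 25, 1995 − 3 days = Dec 22, 1995.
The beer is transferred to secondary: Dec 22, 1995 − 15 days = Dec 7, 1995.
Primary fermentation finishes: Dec 7, 1995 − 12 days = Nov 25, 1995.
The wort is pitched with yeast: Nov 25, 1995 − 8 days = Nov 17, 1995.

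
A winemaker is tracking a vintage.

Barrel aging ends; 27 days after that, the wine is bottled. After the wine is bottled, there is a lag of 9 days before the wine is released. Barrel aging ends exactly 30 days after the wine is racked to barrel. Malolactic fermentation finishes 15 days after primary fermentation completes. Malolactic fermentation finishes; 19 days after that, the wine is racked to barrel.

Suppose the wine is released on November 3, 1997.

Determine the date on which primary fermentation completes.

July 26, 1997

The wine is released: Nov 3, 1997.
The wine is bottled: Nov 3, 1997 − 9 days = Oct 25, 1997.
Barrel aging ends: Oct 25, 1997 − 27 days = Sep 28, 1997.
The wine is racked to barrel: Sep 28, 1997 − 30 days = Aug 29, 1997.
Malolactic fermentation finishes: Aug 29, 1997 − 19 days = Aug 10, 1997.
Primary fermentation completes: Aug 10, 1997 − 15 days = Jul 26, 1997.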